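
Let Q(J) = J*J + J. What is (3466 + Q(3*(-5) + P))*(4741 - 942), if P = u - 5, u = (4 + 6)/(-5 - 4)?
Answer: 1197201664/81 ≈ 1.4780e+7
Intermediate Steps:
u = -10/9 (u = 10/(-9) = 10*(-⅑) = -10/9 ≈ -1.1111)
P = -55/9 (P = -10/9 - 5 = -55/9 ≈ -6.1111)
Q(J) = J + J² (Q(J) = J² + J = J + J²)
(3466 + Q(3*(-5) + P))*(4741 - 942) = (3466 + (3*(-5) - 55/9)*(1 + (3*(-5) - 55/9)))*(4741 - 942) = (3466 + (-15 - 55/9)*(1 + (-15 - 55/9)))*3799 = (3466 - 190*(1 - 190/9)/9)*3799 = (3466 - 190/9*(-181/9))*3799 = (3466 + 34390/81)*3799 = (315136/81)*3799 = 1197201664/81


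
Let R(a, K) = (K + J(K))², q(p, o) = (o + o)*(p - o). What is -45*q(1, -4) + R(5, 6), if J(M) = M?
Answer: 1944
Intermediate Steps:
q(p, o) = 2*o*(p - o) (q(p, o) = (2*o)*(p - o) = 2*o*(p - o))
R(a, K) = 4*K² (R(a, K) = (K + K)² = (2*K)² = 4*K²)
-45*q(1, -4) + R(5, 6) = -90*(-4)*(1 - 1*(-4)) + 4*6² = -90*(-4)*(1 + 4) + 4*36 = -90*(-4)*5 + 144 = -45*(-40) + 144 = 1800 + 144 = 1944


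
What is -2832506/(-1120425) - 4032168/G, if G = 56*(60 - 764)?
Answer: 82668045499/788779200 ≈ 104.81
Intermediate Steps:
G = -39424 (G = 56*(-704) = -39424)
-2832506/(-1120425) - 4032168/G = -2832506/(-1120425) - 4032168/(-39424) = -2832506*(-1/1120425) - 4032168*(-1/39424) = 2832506/1120425 + 72003/704 = 82668045499/788779200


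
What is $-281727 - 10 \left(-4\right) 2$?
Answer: $-281647$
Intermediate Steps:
$-281727 - 10 \left(-4\right) 2 = -281727 - \left(-40\right) 2 = -281727 - -80 = -281727 + 80 = -281647$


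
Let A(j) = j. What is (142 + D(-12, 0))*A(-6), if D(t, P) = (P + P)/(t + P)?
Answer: -852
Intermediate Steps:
D(t, P) = 2*P/(P + t) (D(t, P) = (2*P)/(P + t) = 2*P/(P + t))
(142 + D(-12, 0))*A(-6) = (142 + 2*0/(0 - 12))*(-6) = (142 + 2*0/(-12))*(-6) = (142 + 2*0*(-1/12))*(-6) = (142 + 0)*(-6) = 142*(-6) = -852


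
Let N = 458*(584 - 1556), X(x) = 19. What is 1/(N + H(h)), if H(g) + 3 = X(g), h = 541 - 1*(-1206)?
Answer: -1/445160 ≈ -2.2464e-6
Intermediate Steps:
h = 1747 (h = 541 + 1206 = 1747)
H(g) = 16 (H(g) = -3 + 19 = 16)
N = -445176 (N = 458*(-972) = -445176)
1/(N + H(h)) = 1/(-445176 + 16) = 1/(-445160) = -1/445160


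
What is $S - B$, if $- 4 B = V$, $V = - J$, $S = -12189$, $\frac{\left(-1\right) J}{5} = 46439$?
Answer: $\frac{183439}{4} \approx 45860.0$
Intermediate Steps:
$J = -232195$ ($J = \left(-5\right) 46439 = -232195$)
$V = 232195$ ($V = \left(-1\right) \left(-232195\right) = 232195$)
$B = - \frac{232195}{4}$ ($B = \left(- \frac{1}{4}\right) 232195 = - \frac{232195}{4} \approx -58049.0$)
$S - B = -12189 - - \frac{232195}{4} = -12189 + \frac{232195}{4} = \frac{183439}{4}$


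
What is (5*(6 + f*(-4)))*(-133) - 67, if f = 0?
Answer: -4057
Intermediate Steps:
(5*(6 + f*(-4)))*(-133) - 67 = (5*(6 + 0*(-4)))*(-133) - 67 = (5*(6 + 0))*(-133) - 67 = (5*6)*(-133) - 67 = 30*(-133) - 67 = -3990 - 67 = -4057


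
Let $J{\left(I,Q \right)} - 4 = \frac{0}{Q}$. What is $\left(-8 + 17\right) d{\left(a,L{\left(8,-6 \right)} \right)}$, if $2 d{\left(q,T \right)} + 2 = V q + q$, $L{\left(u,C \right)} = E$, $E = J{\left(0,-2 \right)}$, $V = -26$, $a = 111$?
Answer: $- \frac{24993}{2} \approx -12497.0$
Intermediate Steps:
$J{\left(I,Q \right)} = 4$ ($J{\left(I,Q \right)} = 4 + \frac{0}{Q} = 4 + 0 = 4$)
$E = 4$
$L{\left(u,C \right)} = 4$
$d{\left(q,T \right)} = -1 - \frac{25 q}{2}$ ($d{\left(q,T \right)} = -1 + \frac{- 26 q + q}{2} = -1 + \frac{\left(-25\right) q}{2} = -1 - \frac{25 q}{2}$)
$\left(-8 + 17\right) d{\left(a,L{\left(8,-6 \right)} \right)} = \left(-8 + 17\right) \left(-1 - \frac{2775}{2}\right) = 9 \left(-1 - \frac{2775}{2}\right) = 9 \left(- \frac{2777}{2}\right) = - \frac{24993}{2}$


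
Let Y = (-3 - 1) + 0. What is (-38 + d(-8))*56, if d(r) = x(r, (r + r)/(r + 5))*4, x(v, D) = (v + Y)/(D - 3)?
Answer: -3280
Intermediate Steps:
Y = -4 (Y = -4 + 0 = -4)
x(v, D) = (-4 + v)/(-3 + D) (x(v, D) = (v - 4)/(D - 3) = (-4 + v)/(-3 + D))
d(r) = 4*(-4 + r)/(-3 + 2*r/(5 + r)) (d(r) = ((-4 + r)/(-3 + (r + r)/(r + 5)))*4 = ((-4 + r)/(-3 + (2*r)/(5 + r)))*4 = ((-4 + r)/(-3 + 2*r/(5 + r)))*4 = 4*(-4 + r)/(-3 + 2*r/(5 + r)))
(-38 + d(-8))*56 = (-38 + 4*(-4 - 8)*(5 - 8)/(-15 - 1*(-8)))*56 = (-38 + 4*(-12)*(-3)/(-15 + 8))*56 = (-38 + 4*(-12)*(-3)/(-7))*56 = (-38 + 4*(-⅐)*(-12)*(-3))*56 = (-38 - 144/7)*56 = -410/7*56 = -3280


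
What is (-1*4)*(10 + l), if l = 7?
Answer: -68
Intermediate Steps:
(-1*4)*(10 + l) = (-1*4)*(10 + 7) = -4*17 = -68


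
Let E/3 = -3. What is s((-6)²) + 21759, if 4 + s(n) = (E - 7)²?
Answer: 22011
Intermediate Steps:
E = -9 (E = 3*(-3) = -9)
s(n) = 252 (s(n) = -4 + (-9 - 7)² = -4 + (-16)² = -4 + 256 = 252)
s((-6)²) + 21759 = 252 + 21759 = 22011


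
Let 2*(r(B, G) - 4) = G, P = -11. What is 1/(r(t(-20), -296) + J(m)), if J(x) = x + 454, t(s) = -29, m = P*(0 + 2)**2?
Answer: 1/266 ≈ 0.0037594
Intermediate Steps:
m = -44 (m = -11*(0 + 2)**2 = -11*2**2 = -11*4 = -44)
r(B, G) = 4 + G/2
J(x) = 454 + x
1/(r(t(-20), -296) + J(m)) = 1/((4 + (1/2)*(-296)) + (454 - 44)) = 1/((4 - 148) + 410) = 1/(-144 + 410) = 1/266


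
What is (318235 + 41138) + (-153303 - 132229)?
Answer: 73841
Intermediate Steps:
(318235 + 41138) + (-153303 - 132229) = 359373 - 285532 = 73841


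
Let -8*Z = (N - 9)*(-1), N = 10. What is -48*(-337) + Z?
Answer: 129409/8 ≈ 16176.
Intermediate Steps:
Z = ⅛ (Z = -(10 - 9)*(-1)/8 = -(-1)/8 = -⅛*(-1) = ⅛ ≈ 0.12500)
-48*(-337) + Z = -48*(-337) + ⅛ = 16176 + ⅛ = 129409/8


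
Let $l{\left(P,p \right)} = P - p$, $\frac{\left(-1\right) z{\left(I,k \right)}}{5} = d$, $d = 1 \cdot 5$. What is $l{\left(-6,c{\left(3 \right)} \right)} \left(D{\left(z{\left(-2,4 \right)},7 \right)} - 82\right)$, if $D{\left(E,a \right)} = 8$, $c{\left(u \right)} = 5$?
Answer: $814$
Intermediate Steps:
$d = 5$
$z{\left(I,k \right)} = -25$ ($z{\left(I,k \right)} = \left(-5\right) 5 = -25$)
$l{\left(-6,c{\left(3 \right)} \right)} \left(D{\left(z{\left(-2,4 \right)},7 \right)} - 82\right) = \left(-6 - 5\right) \left(8 - 82\right) = \left(-6 - 5\right) \left(-74\right) = \left(-11\right) \left(-74\right) = 814$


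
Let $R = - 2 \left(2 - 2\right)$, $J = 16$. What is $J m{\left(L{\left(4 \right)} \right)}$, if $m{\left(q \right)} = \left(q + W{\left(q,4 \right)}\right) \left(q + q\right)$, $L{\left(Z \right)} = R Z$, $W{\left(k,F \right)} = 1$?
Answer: $0$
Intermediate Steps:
$R = 0$ ($R = \left(-2\right) 0 = 0$)
$L{\left(Z \right)} = 0$ ($L{\left(Z \right)} = 0 Z = 0$)
$m{\left(q \right)} = 2 q \left(1 + q\right)$ ($m{\left(q \right)} = \left(q + 1\right) \left(q + q\right) = \left(1 + q\right) 2 q = 2 q \left(1 + q\right)$)
$J m{\left(L{\left(4 \right)} \right)} = 16 \cdot 2 \cdot 0 \left(1 + 0\right) = 16 \cdot 2 \cdot 0 \cdot 1 = 16 \cdot 0 = 0$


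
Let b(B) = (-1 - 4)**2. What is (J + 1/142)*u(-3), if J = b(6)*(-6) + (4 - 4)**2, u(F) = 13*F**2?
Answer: -2491983/142 ≈ -17549.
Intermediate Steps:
b(B) = 25 (b(B) = (-5)**2 = 25)
J = -150 (J = 25*(-6) + (4 - 4)**2 = -150 + 0**2 = -150 + 0 = -150)
(J + 1/142)*u(-3) = (-150 + 1/142)*(13*(-3)**2) = (-150 + 1/142)*(13*9) = -21299/142*117 = -2491983/142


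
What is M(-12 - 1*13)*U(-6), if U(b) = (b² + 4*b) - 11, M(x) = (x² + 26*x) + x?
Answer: -50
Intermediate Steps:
M(x) = x² + 27*x
U(b) = -11 + b² + 4*b
M(-12 - 1*13)*U(-6) = ((-12 - 1*13)*(27 + (-12 - 1*13)))*(-11 + (-6)² + 4*(-6)) = ((-12 - 13)*(27 + (-12 - 13)))*(-11 + 36 - 24) = -25*(27 - 25)*1 = -25*2*1 = -50*1 = -50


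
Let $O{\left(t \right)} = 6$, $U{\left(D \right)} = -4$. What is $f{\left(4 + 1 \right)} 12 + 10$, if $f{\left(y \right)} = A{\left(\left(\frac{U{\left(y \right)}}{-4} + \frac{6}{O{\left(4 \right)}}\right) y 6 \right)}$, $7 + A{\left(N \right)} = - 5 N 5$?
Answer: $-18074$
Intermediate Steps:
$A{\left(N \right)} = -7 - 25 N$ ($A{\left(N \right)} = -7 + - 5 N 5 = -7 - 25 N$)
$f{\left(y \right)} = -7 - 300 y$ ($f{\left(y \right)} = -7 - 25 \left(- \frac{4}{-4} + \frac{6}{6}\right) y 6 = -7 - 25 \left(\left(-4\right) \left(- \frac{1}{4}\right) + 6 \cdot \frac{1}{6}\right) y 6 = -7 - 25 \left(1 + 1\right) y 6 = -7 - 25 \cdot 2 y 6 = -7 - 25 \cdot 12 y = -7 - 300 y$)
$f{\left(4 + 1 \right)} 12 + 10 = \left(-7 - 300 \left(4 + 1\right)\right) 12 + 10 = \left(-7 - 1500\right) 12 + 10 = \left(-1507\right) 12 + 10 = -18084 + 10 = -18074$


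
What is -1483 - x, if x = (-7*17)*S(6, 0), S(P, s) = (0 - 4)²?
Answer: 421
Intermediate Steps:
S(P, s) = 16 (S(P, s) = (-4)² = 16)
x = -1904 (x = -7*17*16 = -119*16 = -1904)
-1483 - x = -1483 - 1*(-1904) = -1483 + 1904 = 421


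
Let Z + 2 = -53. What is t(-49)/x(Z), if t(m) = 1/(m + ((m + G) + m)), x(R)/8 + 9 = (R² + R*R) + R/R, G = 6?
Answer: -1/6815376 ≈ -1.4673e-7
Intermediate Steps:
Z = -55 (Z = -2 - 53 = -55)
x(R) = -64 + 16*R² (x(R) = -72 + 8*((R² + R*R) + R/R) = -72 + 8*((R² + R²) + 1) = -72 + 8*(2*R² + 1) = -72 + 8*(1 + 2*R²) = -72 + (8 + 16*R²) = -64 + 16*R²)
t(m) = 1/(6 + 3*m) (t(m) = 1/(m + ((m + 6) + m)) = 1/(m + ((6 + m) + m)) = 1/(m + (6 + 2*m)) = 1/(6 + 3*m))
t(-49)/x(Z) = (1/(3*(2 - 49)))/(-64 + 16*(-55)²) = ((⅓)/(-47))/(-64 + 16*3025) = ((⅓)*(-1/47))/(-64 + 48400) = -1/141/48336 = -1/141*1/48336 = -1/6815376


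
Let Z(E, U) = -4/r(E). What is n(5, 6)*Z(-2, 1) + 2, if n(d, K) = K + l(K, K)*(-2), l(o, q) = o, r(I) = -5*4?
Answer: ⅘ ≈ 0.80000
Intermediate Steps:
r(I) = -20
Z(E, U) = ⅕ (Z(E, U) = -4/(-20) = -4*(-1/20) = ⅕)
n(d, K) = -K (n(d, K) = K + K*(-2) = K - 2*K = -K)
n(5, 6)*Z(-2, 1) + 2 = -1*6*(⅕) + 2 = -6*⅕ + 2 = -6/5 + 2 = ⅘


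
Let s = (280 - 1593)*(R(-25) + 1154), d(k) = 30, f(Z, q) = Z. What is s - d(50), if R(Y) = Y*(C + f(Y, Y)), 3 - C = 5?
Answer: -2401507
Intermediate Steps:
C = -2 (C = 3 - 1*5 = 3 - 5 = -2)
R(Y) = Y*(-2 + Y)
s = -2401477 (s = (280 - 1593)*(-25*(-2 - 25) + 1154) = -1313*(-25*(-27) + 1154) = -1313*(675 + 1154) = -1313*1829 = -2401477)
s - d(50) = -2401477 - 1*30 = -2401477 - 30 = -2401507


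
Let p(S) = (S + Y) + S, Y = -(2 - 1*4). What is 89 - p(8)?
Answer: 71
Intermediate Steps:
Y = 2 (Y = -(2 - 4) = -1*(-2) = 2)
p(S) = 2 + 2*S (p(S) = (S + 2) + S = (2 + S) + S = 2 + 2*S)
89 - p(8) = 89 - (2 + 2*8) = 89 - (2 + 16) = 89 - 1*18 = 89 - 18 = 71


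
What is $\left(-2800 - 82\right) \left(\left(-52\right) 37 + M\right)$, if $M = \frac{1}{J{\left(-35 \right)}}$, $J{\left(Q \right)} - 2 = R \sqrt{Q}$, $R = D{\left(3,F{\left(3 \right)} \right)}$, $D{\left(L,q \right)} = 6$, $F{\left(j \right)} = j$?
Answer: $\frac{1441 \left(- 3847 i + 11544 \sqrt{35}\right)}{- i + 3 \sqrt{35}} \approx 5.545 \cdot 10^{6} + 80.934 i$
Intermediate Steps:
$R = 6$
$J{\left(Q \right)} = 2 + 6 \sqrt{Q}$
$M = \frac{1}{2 + 6 i \sqrt{35}}$ ($M = \frac{1}{2 + 6 \sqrt{-35}} = \frac{1}{2 + 6 i \sqrt{35}} \approx 0.0015823 - 0.028083 i$)
$\left(-2800 - 82\right) \left(\left(-52\right) 37 + M\right) = \left(-2800 - 82\right) \left(\left(-52\right) 37 + \left(\frac{1}{632} - \frac{3 i \sqrt{35}}{632}\right)\right) = \left(-2800 + \left(-1014 + 932\right)\right) \left(-1924 + \left(\frac{1}{632} - \frac{3 i \sqrt{35}}{632}\right)\right) = \left(-2800 - 82\right) \left(- \frac{1215967}{632} - \frac{3 i \sqrt{35}}{632}\right) = - 2882 \left(- \frac{1215967}{632} - \frac{3 i \sqrt{35}}{632}\right) = \frac{1752208447}{316} + \frac{4323 i \sqrt{35}}{316}$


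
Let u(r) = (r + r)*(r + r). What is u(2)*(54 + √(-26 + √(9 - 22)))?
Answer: 864 + 16*√(-26 + I*√13) ≈ 869.64 + 81.779*I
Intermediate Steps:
u(r) = 4*r² (u(r) = (2*r)*(2*r) = 4*r²)
u(2)*(54 + √(-26 + √(9 - 22))) = (4*2²)*(54 + √(-26 + √(9 - 22))) = (4*4)*(54 + √(-26 + √(-13))) = 16*(54 + √(-26 + I*√13)) = 864 + 16*√(-26 + I*√13)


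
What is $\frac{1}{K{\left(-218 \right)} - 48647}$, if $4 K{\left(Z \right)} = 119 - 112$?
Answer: $- \frac{4}{194581} \approx -2.0557 \cdot 10^{-5}$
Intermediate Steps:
$K{\left(Z \right)} = \frac{7}{4}$ ($K{\left(Z \right)} = \frac{119 - 112}{4} = \frac{1}{4} \cdot 7 = \frac{7}{4}$)
$\frac{1}{K{\left(-218 \right)} - 48647} = \frac{1}{\frac{7}{4} - 48647} = \frac{1}{- \frac{194581}{4}} = - \frac{4}{194581}$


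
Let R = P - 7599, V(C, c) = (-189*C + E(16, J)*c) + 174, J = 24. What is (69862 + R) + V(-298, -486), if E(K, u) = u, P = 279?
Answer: 107374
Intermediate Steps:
V(C, c) = 174 - 189*C + 24*c (V(C, c) = (-189*C + 24*c) + 174 = 174 - 189*C + 24*c)
R = -7320 (R = 279 - 7599 = -7320)
(69862 + R) + V(-298, -486) = (69862 - 7320) + (174 - 189*(-298) + 24*(-486)) = 62542 + (174 + 56322 - 11664) = 62542 + 44832 = 107374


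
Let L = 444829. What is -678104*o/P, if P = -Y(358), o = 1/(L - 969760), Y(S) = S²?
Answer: -169526/16819314171 ≈ -1.0079e-5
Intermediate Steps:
o = -1/524931 (o = 1/(444829 - 969760) = 1/(-524931) = -1/524931 ≈ -1.9050e-6)
P = -128164 (P = -1*358² = -1*128164 = -128164)
-678104*o/P = -678104/((-128164/(-1/524931))) = -678104/((-128164*(-524931))) = -678104/67277256684 = -678104*1/67277256684 = -169526/16819314171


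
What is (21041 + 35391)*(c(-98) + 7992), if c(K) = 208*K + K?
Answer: -704835680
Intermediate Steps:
c(K) = 209*K
(21041 + 35391)*(c(-98) + 7992) = (21041 + 35391)*(209*(-98) + 7992) = 56432*(-20482 + 7992) = 56432*(-12490) = -704835680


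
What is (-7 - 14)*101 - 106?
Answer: -2227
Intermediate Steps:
(-7 - 14)*101 - 106 = -21*101 - 106 = -2121 - 106 = -2227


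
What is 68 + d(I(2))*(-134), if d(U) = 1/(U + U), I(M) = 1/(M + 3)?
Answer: -267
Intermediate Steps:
I(M) = 1/(3 + M)
d(U) = 1/(2*U)
68 + d(I(2))*(-134) = 68 + (1/(2*(1/(3 + 2))))*(-134) = 68 + (1/(2*(1/5)))*(-134) = 68 + (1/(2*(⅕)))*(-134) = 68 + ((½)*5)*(-134) = 68 + (5/2)*(-134) = 68 - 335 = -267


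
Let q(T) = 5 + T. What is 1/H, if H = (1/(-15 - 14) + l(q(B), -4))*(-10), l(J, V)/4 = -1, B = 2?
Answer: 29/1170 ≈ 0.024786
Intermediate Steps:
l(J, V) = -4 (l(J, V) = 4*(-1) = -4)
H = 1170/29 (H = (1/(-15 - 14) - 4)*(-10) = (1/(-29) - 4)*(-10) = (-1/29 - 4)*(-10) = -117/29*(-10) = 1170/29 ≈ 40.345)
1/H = 1/(1170/29) = 29/1170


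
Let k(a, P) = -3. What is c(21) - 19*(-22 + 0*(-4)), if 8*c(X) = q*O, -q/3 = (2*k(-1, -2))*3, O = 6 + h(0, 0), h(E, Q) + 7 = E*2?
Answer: 1645/4 ≈ 411.25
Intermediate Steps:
h(E, Q) = -7 + 2*E (h(E, Q) = -7 + E*2 = -7 + 2*E)
O = -1 (O = 6 + (-7 + 2*0) = 6 + (-7 + 0) = 6 - 7 = -1)
q = 54 (q = -3*2*(-3)*3 = -(-18)*3 = -3*(-18) = 54)
c(X) = -27/4 (c(X) = (54*(-1))/8 = (⅛)*(-54) = -27/4)
c(21) - 19*(-22 + 0*(-4)) = -27/4 - 19*(-22 + 0*(-4)) = -27/4 - 19*(-22 + 0) = -27/4 - 19*(-22) = -27/4 + 418 = 1645/4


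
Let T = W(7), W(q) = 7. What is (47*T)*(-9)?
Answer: -2961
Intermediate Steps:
T = 7
(47*T)*(-9) = (47*7)*(-9) = 329*(-9) = -2961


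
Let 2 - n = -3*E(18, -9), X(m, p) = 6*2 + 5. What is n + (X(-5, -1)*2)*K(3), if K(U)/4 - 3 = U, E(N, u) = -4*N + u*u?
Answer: 845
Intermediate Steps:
X(m, p) = 17 (X(m, p) = 12 + 5 = 17)
E(N, u) = u**2 - 4*N (E(N, u) = -4*N + u**2 = u**2 - 4*N)
K(U) = 12 + 4*U
n = 29 (n = 2 - (-3)*((-9)**2 - 4*18) = 2 - (-3)*(81 - 72) = 2 - (-3)*9 = 2 - 1*(-27) = 2 + 27 = 29)
n + (X(-5, -1)*2)*K(3) = 29 + (17*2)*(12 + 4*3) = 29 + 34*(12 + 12) = 29 + 34*24 = 29 + 816 = 845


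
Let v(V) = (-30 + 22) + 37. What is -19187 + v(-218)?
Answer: -19158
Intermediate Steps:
v(V) = 29 (v(V) = -8 + 37 = 29)
-19187 + v(-218) = -19187 + 29 = -19158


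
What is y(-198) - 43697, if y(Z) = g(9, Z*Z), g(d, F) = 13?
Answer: -43684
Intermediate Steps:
y(Z) = 13
y(-198) - 43697 = 13 - 43697 = -43684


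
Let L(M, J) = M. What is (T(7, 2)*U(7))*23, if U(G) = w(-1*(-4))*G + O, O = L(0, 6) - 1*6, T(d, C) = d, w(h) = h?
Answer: 3542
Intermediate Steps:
O = -6 (O = 0 - 1*6 = 0 - 6 = -6)
U(G) = -6 + 4*G (U(G) = (-1*(-4))*G - 6 = 4*G - 6 = -6 + 4*G)
(T(7, 2)*U(7))*23 = (7*(-6 + 4*7))*23 = (7*(-6 + 28))*23 = (7*22)*23 = 154*23 = 3542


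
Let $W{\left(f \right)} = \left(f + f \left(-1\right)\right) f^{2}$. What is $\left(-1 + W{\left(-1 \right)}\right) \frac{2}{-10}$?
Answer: $\frac{1}{5} \approx 0.2$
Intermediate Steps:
$W{\left(f \right)} = 0$ ($W{\left(f \right)} = \left(f - f\right) f^{2} = 0 f^{2} = 0$)
$\left(-1 + W{\left(-1 \right)}\right) \frac{2}{-10} = \left(-1 + 0\right) \frac{2}{-10} = - \frac{2 \left(-1\right)}{10} = \left(-1\right) \left(- \frac{1}{5}\right) = \frac{1}{5}$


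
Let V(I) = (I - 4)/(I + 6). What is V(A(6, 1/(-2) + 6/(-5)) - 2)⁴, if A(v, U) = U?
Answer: 35153041/279841 ≈ 125.62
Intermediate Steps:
V(I) = (-4 + I)/(6 + I)
V(A(6, 1/(-2) + 6/(-5)) - 2)⁴ = ((-4 + ((1/(-2) + 6/(-5)) - 2))/(6 + ((1/(-2) + 6/(-5)) - 2)))⁴ = ((-4 + ((1*(-½) + 6*(-⅕)) - 2))/(6 + ((1*(-½) + 6*(-⅕)) - 2)))⁴ = ((-4 + ((-½ - 6/5) - 2))/(6 + ((-½ - 6/5) - 2)))⁴ = ((-4 + (-17/10 - 2))/(6 + (-17/10 - 2)))⁴ = ((-4 - 37/10)/(6 - 37/10))⁴ = (-77/10/(23/10))⁴ = ((10/23)*(-77/10))⁴ = (-77/23)⁴ = 35153041/279841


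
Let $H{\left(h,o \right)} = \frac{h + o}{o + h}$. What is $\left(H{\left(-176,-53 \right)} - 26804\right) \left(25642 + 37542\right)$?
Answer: $-1693520752$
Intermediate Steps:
$H{\left(h,o \right)} = 1$ ($H{\left(h,o \right)} = \frac{h + o}{h + o} = 1$)
$\left(H{\left(-176,-53 \right)} - 26804\right) \left(25642 + 37542\right) = \left(1 - 26804\right) \left(25642 + 37542\right) = \left(1 - 26804\right) 63184 = \left(-26803\right) 63184 = -1693520752$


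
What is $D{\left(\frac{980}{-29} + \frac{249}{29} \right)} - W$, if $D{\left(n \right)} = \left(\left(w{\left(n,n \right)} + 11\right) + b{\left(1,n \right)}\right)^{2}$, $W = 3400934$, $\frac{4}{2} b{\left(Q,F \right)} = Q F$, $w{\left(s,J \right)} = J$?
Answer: $- \frac{11438323951}{3364} \approx -3.4002 \cdot 10^{6}$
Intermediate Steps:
$b{\left(Q,F \right)} = \frac{F Q}{2}$ ($b{\left(Q,F \right)} = \frac{Q F}{2} = \frac{F Q}{2}$)
$D{\left(n \right)} = \left(11 + \frac{3 n}{2}\right)^{2}$ ($D{\left(n \right)} = \left(\left(n + 11\right) + \frac{1}{2} n 1\right)^{2} = \left(\left(11 + n\right) + \frac{n}{2}\right)^{2} = \left(11 + \frac{3 n}{2}\right)^{2}$)
$D{\left(\frac{980}{-29} + \frac{249}{29} \right)} - W = \frac{\left(22 + 3 \left(\frac{980}{-29} + \frac{249}{29}\right)\right)^{2}}{4} - 3400934 = \frac{\left(22 + 3 \left(980 \left(- \frac{1}{29}\right) + 249 \cdot \frac{1}{29}\right)\right)^{2}}{4} - 3400934 = \frac{\left(22 + 3 \left(- \frac{980}{29} + \frac{249}{29}\right)\right)^{2}}{4} - 3400934 = \frac{\left(22 + 3 \left(- \frac{731}{29}\right)\right)^{2}}{4} - 3400934 = \frac{\left(22 - \frac{2193}{29}\right)^{2}}{4} - 3400934 = \frac{\left(- \frac{1555}{29}\right)^{2}}{4} - 3400934 = \frac{1}{4} \cdot \frac{2418025}{841} - 3400934 = \frac{2418025}{3364} - 3400934 = - \frac{11438323951}{3364}$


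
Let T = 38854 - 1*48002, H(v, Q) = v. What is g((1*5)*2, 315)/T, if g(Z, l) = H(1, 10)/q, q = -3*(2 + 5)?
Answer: 1/192108 ≈ 5.2054e-6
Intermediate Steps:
q = -21 (q = -3*7 = -21)
g(Z, l) = -1/21 (g(Z, l) = 1/(-21) = 1*(-1/21) = -1/21)
T = -9148 (T = 38854 - 48002 = -9148)
g((1*5)*2, 315)/T = -1/21/(-9148) = -1/21*(-1/9148) = 1/192108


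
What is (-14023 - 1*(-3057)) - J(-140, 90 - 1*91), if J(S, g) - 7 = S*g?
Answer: -11113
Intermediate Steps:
J(S, g) = 7 + S*g
(-14023 - 1*(-3057)) - J(-140, 90 - 1*91) = (-14023 - 1*(-3057)) - (7 - 140*(90 - 1*91)) = (-14023 + 3057) - (7 - 140*(90 - 91)) = -10966 - (7 - 140*(-1)) = -10966 - (7 + 140) = -10966 - 1*147 = -10966 - 147 = -11113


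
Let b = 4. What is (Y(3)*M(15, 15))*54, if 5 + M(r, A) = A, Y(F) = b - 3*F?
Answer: -2700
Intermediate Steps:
Y(F) = 4 - 3*F
M(r, A) = -5 + A
(Y(3)*M(15, 15))*54 = ((4 - 3*3)*(-5 + 15))*54 = ((4 - 9)*10)*54 = -5*10*54 = -50*54 = -2700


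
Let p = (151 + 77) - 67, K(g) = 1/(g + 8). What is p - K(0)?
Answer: 1287/8 ≈ 160.88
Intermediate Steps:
K(g) = 1/(8 + g)
p = 161 (p = 228 - 67 = 161)
p - K(0) = 161 - 1/(8 + 0) = 161 - 1/8 = 161 - 1*⅛ = 161 - ⅛ = 1287/8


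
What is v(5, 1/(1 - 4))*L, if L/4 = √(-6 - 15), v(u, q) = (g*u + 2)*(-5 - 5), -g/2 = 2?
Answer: 720*I*√21 ≈ 3299.5*I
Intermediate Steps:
g = -4 (g = -2*2 = -4)
v(u, q) = -20 + 40*u (v(u, q) = (-4*u + 2)*(-5 - 5) = (2 - 4*u)*(-10) = -20 + 40*u)
L = 4*I*√21 (L = 4*√(-6 - 15) = 4*√(-21) = 4*(I*√21) = 4*I*√21 ≈ 18.33*I)
v(5, 1/(1 - 4))*L = (-20 + 40*5)*(4*I*√21) = (-20 + 200)*(4*I*√21) = 180*(4*I*√21) = 720*I*√21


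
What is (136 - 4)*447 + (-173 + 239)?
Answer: 59070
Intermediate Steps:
(136 - 4)*447 + (-173 + 239) = 132*447 + 66 = 59004 + 66 = 59070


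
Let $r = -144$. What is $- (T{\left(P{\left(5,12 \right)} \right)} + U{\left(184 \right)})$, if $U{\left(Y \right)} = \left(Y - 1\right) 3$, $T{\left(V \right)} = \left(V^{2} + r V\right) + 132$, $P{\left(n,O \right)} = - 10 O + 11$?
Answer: $-28258$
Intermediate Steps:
$P{\left(n,O \right)} = 11 - 10 O$
$T{\left(V \right)} = 132 + V^{2} - 144 V$ ($T{\left(V \right)} = \left(V^{2} - 144 V\right) + 132 = 132 + V^{2} - 144 V$)
$U{\left(Y \right)} = -3 + 3 Y$ ($U{\left(Y \right)} = \left(-1 + Y\right) 3 = -3 + 3 Y$)
$- (T{\left(P{\left(5,12 \right)} \right)} + U{\left(184 \right)}) = - (\left(132 + \left(11 - 120\right)^{2} - 144 \left(11 - 120\right)\right) + \left(-3 + 3 \cdot 184\right)) = - (\left(132 + \left(11 - 120\right)^{2} - 144 \left(11 - 120\right)\right) + \left(-3 + 552\right)) = - (\left(132 + \left(-109\right)^{2} - -15696\right) + 549) = - (\left(132 + 11881 + 15696\right) + 549) = - (27709 + 549) = \left(-1\right) 28258 = -28258$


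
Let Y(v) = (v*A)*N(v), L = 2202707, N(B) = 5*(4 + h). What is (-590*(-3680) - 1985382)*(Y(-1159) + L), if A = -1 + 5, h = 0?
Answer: 392073564366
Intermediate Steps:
N(B) = 20 (N(B) = 5*(4 + 0) = 5*4 = 20)
A = 4
Y(v) = 80*v (Y(v) = (v*4)*20 = (4*v)*20 = 80*v)
(-590*(-3680) - 1985382)*(Y(-1159) + L) = (-590*(-3680) - 1985382)*(80*(-1159) + 2202707) = (2171200 - 1985382)*(-92720 + 2202707) = 185818*2109987 = 392073564366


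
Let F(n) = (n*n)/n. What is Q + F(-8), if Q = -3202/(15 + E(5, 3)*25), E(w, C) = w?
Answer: -2161/70 ≈ -30.871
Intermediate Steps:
F(n) = n (F(n) = n²/n = n)
Q = -1601/70 (Q = -3202/(15 + 5*25) = -3202/(15 + 125) = -3202/140 = -3202*1/140 = -1601/70 ≈ -22.871)
Q + F(-8) = -1601/70 - 8 = -2161/70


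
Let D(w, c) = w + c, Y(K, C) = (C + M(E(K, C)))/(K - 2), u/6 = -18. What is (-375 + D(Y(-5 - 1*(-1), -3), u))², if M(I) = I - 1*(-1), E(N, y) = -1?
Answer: 931225/4 ≈ 2.3281e+5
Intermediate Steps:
M(I) = 1 + I (M(I) = I + 1 = 1 + I)
u = -108 (u = 6*(-18) = -108)
Y(K, C) = C/(-2 + K) (Y(K, C) = (C + (1 - 1))/(K - 2) = (C + 0)/(-2 + K) = C/(-2 + K))
D(w, c) = c + w
(-375 + D(Y(-5 - 1*(-1), -3), u))² = (-375 + (-108 - 3/(-2 + (-5 - 1*(-1)))))² = (-375 + (-108 - 3/(-2 + (-5 + 1))))² = (-375 + (-108 - 3/(-2 - 4)))² = (-375 + (-108 - 3/(-6)))² = (-375 + (-108 - 3*(-⅙)))² = (-375 + (-108 + ½))² = (-375 - 215/2)² = (-965/2)² = 931225/4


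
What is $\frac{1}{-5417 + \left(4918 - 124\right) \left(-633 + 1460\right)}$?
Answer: $\frac{1}{3959221} \approx 2.5257 \cdot 10^{-7}$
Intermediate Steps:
$\frac{1}{-5417 + \left(4918 - 124\right) \left(-633 + 1460\right)} = \frac{1}{-5417 + 4794 \cdot 827} = \frac{1}{-5417 + 3964638} = \frac{1}{3959221}$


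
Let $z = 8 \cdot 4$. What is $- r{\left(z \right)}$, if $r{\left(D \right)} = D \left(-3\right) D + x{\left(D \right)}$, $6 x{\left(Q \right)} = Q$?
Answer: $\frac{9200}{3} \approx 3066.7$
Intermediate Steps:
$x{\left(Q \right)} = \frac{Q}{6}$
$z = 32$
$r{\left(D \right)} = - 3 D^{2} + \frac{D}{6}$ ($r{\left(D \right)} = D \left(-3\right) D + \frac{D}{6} = - 3 D D + \frac{D}{6} = - 3 D^{2} + \frac{D}{6}$)
$- r{\left(z \right)} = - \frac{32 \left(1 - 576\right)}{6} = - \frac{32 \left(-575\right)}{6} = \left(-1\right) \left(- \frac{9200}{3}\right) = \frac{9200}{3}$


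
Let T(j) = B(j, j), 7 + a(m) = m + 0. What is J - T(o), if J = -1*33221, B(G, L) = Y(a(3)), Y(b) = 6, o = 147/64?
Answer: -33227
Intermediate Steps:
o = 147/64 (o = 147*(1/64) = 147/64 ≈ 2.2969)
a(m) = -7 + m (a(m) = -7 + (m + 0) = -7 + m)
B(G, L) = 6
T(j) = 6
J = -33221
J - T(o) = -33221 - 1*6 = -33221 - 6 = -33227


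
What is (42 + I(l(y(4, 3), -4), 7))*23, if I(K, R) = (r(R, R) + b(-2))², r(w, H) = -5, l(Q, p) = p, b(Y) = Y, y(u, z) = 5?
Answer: 2093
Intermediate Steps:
I(K, R) = 49 (I(K, R) = (-5 - 2)² = (-7)² = 49)
(42 + I(l(y(4, 3), -4), 7))*23 = (42 + 49)*23 = 91*23 = 2093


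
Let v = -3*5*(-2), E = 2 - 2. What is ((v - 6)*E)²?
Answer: 0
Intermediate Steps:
E = 0
v = 30 (v = -15*(-2) = 30)
((v - 6)*E)² = ((30 - 6)*0)² = (24*0)² = 0² = 0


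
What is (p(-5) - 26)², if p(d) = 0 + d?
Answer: 961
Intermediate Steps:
p(d) = d
(p(-5) - 26)² = (-5 - 26)² = (-31)² = 961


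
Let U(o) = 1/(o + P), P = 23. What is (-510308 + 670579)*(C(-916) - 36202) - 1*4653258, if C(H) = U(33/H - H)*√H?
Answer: -5806784000 + 293616472*I*√229/860091 ≈ -5.8068e+9 + 5166.0*I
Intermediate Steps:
U(o) = 1/(23 + o) (U(o) = 1/(o + 23) = 1/(23 + o))
C(H) = √H/(23 - H + 33/H) (C(H) = √H/(23 + (33/H - H)) = √H/(23 + (-H + 33/H)) = √H/(23 - H + 33/H))
(-510308 + 670579)*(C(-916) - 36202) - 1*4653258 = (-510308 + 670579)*((-916)^(3/2)/(33 - 916*(23 - 1*(-916))) - 36202) - 1*4653258 = 160271*((-1832*I*√229)/(33 - 916*(23 + 916)) - 36202) - 4653258 = 160271*((-1832*I*√229)/(33 - 916*939) - 36202) - 4653258 = 160271*((-1832*I*√229)/(33 - 860124) - 36202) - 4653258 = 160271*(-1832*I*√229/(-860091) - 36202) - 4653258 = 160271*(-1832*I*√229*(-1/860091) - 36202) - 4653258 = 160271*(1832*I*√229/860091 - 36202) - 4653258 = 160271*(-36202 + 1832*I*√229/860091) - 4653258 = (-5802130742 + 293616472*I*√229/860091) - 4653258 = -5806784000 + 293616472*I*√229/860091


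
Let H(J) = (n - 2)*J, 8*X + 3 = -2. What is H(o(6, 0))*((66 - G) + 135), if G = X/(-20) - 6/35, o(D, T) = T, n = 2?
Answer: 0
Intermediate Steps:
X = -5/8 (X = -3/8 + (1/8)*(-2) = -3/8 - 1/4 = -5/8 ≈ -0.62500)
G = -157/1120 (G = -5/8/(-20) - 6/35 = -5/8*(-1/20) - 6*1/35 = 1/32 - 6/35 = -157/1120 ≈ -0.14018)
H(J) = 0 (H(J) = (2 - 2)*J = 0*J = 0)
H(o(6, 0))*((66 - G) + 135) = 0*((66 - 1*(-157/1120)) + 135) = 0*((66 + 157/1120) + 135) = 0*(74077/1120 + 135) = 0*(225277/1120) = 0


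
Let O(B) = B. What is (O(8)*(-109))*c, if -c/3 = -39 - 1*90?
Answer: -337464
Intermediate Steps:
c = 387 (c = -3*(-39 - 1*90) = -3*(-39 - 90) = -3*(-129) = 387)
(O(8)*(-109))*c = (8*(-109))*387 = -872*387 = -337464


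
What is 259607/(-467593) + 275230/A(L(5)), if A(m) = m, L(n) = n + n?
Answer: 12869302532/467593 ≈ 27522.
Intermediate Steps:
L(n) = 2*n
259607/(-467593) + 275230/A(L(5)) = 259607/(-467593) + 275230/((2*5)) = 259607*(-1/467593) + 275230/10 = -259607/467593 + 275230*(1/10) = -259607/467593 + 27523 = 12869302532/467593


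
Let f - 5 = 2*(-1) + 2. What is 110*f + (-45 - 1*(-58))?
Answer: 563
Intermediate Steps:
f = 5 (f = 5 + (2*(-1) + 2) = 5 + (-2 + 2) = 5 + 0 = 5)
110*f + (-45 - 1*(-58)) = 110*5 + (-45 - 1*(-58)) = 550 + (-45 + 58) = 550 + 13 = 563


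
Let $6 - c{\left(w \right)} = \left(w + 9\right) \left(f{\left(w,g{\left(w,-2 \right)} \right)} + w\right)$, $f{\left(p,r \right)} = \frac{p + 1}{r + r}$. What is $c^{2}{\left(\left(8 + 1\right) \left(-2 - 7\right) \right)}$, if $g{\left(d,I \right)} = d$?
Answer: $\frac{2715868996}{81} \approx 3.3529 \cdot 10^{7}$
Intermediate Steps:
$f{\left(p,r \right)} = \frac{1 + p}{2 r}$
$c{\left(w \right)} = 6 - \left(9 + w\right) \left(w + \frac{1 + w}{2 w}\right)$ ($c{\left(w \right)} = 6 - \left(w + 9\right) \left(\frac{1 + w}{2 w} + w\right) = 6 - \left(9 + w\right) \left(w + \frac{1 + w}{2 w}\right)$)
$c^{2}{\left(\left(8 + 1\right) \left(-2 - 7\right) \right)} = \left(1 - \left(\left(8 + 1\right) \left(-2 - 7\right)\right)^{2} - \frac{19 \left(8 + 1\right) \left(-2 - 7\right)}{2} - \frac{9}{2 \left(8 + 1\right) \left(-2 - 7\right)}\right)^{2} = \left(1 - \left(9 \left(-9\right)\right)^{2} - \frac{19 \cdot 9 \left(-9\right)}{2} - \frac{9}{2 \cdot 9 \left(-9\right)}\right)^{2} = \left(1 - \left(-81\right)^{2} - - \frac{1539}{2} - \frac{9}{2 \left(-81\right)}\right)^{2} = \left(1 - 6561 + \frac{1539}{2} - - \frac{1}{18}\right)^{2} = \left(1 - 6561 + \frac{1539}{2} + \frac{1}{18}\right)^{2} = \left(- \frac{52114}{9}\right)^{2} = \frac{2715868996}{81}$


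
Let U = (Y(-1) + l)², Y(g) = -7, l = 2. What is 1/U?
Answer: 1/25 ≈ 0.040000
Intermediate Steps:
U = 25 (U = (-7 + 2)² = (-5)² = 25)
1/U = 1/25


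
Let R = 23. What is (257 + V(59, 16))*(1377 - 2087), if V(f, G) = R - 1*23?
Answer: -182470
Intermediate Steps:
V(f, G) = 0 (V(f, G) = 23 - 1*23 = 23 - 23 = 0)
(257 + V(59, 16))*(1377 - 2087) = (257 + 0)*(1377 - 2087) = 257*(-710) = -182470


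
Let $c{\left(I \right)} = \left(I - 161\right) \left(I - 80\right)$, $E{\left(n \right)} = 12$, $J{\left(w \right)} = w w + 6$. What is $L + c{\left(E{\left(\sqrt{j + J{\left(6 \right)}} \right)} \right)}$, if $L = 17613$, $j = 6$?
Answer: $27745$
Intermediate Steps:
$J{\left(w \right)} = 6 + w^{2}$ ($J{\left(w \right)} = w^{2} + 6 = 6 + w^{2}$)
$c{\left(I \right)} = \left(-161 + I\right) \left(-80 + I\right)$
$L + c{\left(E{\left(\sqrt{j + J{\left(6 \right)}} \right)} \right)} = 17613 + \left(12880 + 12^{2} - 2892\right) = 17613 + \left(12880 + 144 - 2892\right) = 17613 + 10132 = 27745$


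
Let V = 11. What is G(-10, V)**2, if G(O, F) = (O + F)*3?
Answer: 9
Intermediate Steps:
G(O, F) = 3*F + 3*O (G(O, F) = (F + O)*3 = 3*F + 3*O)
G(-10, V)**2 = (3*11 + 3*(-10))**2 = (33 - 30)**2 = 3**2 = 9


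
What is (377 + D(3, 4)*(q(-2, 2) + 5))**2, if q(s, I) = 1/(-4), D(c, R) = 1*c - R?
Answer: 2217121/16 ≈ 1.3857e+5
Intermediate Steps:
D(c, R) = c - R
q(s, I) = -1/4
(377 + D(3, 4)*(q(-2, 2) + 5))**2 = (377 + (3 - 1*4)*(-1/4 + 5))**2 = (377 + (3 - 4)*(19/4))**2 = (377 - 1*19/4)**2 = (377 - 19/4)**2 = (1489/4)**2 = 2217121/16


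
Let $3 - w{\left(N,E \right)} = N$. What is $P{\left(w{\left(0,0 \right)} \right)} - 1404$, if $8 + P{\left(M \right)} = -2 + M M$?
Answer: $-1405$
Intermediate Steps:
$w{\left(N,E \right)} = 3 - N$
$P{\left(M \right)} = -10 + M^{2}$ ($P{\left(M \right)} = -8 + \left(-2 + M M\right) = -8 + \left(-2 + M^{2}\right) = -10 + M^{2}$)
$P{\left(w{\left(0,0 \right)} \right)} - 1404 = \left(-10 + \left(3 - 0\right)^{2}\right) - 1404 = \left(-10 + \left(3 + 0\right)^{2}\right) - 1404 = \left(-10 + 3^{2}\right) - 1404 = \left(-10 + 9\right) - 1404 = -1 - 1404 = -1405$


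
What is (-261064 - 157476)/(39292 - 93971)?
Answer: 418540/54679 ≈ 7.6545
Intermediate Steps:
(-261064 - 157476)/(39292 - 93971) = -418540/(-54679) = -418540*(-1/54679) = 418540/54679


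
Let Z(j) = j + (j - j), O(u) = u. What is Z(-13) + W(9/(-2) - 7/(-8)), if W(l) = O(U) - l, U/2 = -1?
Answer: -91/8 ≈ -11.375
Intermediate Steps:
U = -2 (U = 2*(-1) = -2)
Z(j) = j (Z(j) = j + 0 = j)
W(l) = -2 - l
Z(-13) + W(9/(-2) - 7/(-8)) = -13 + (-2 - (9/(-2) - 7/(-8))) = -13 + (-2 - (9*(-½) - 7*(-⅛))) = -13 + (-2 - (-9/2 + 7/8)) = -13 + (-2 - 1*(-29/8)) = -13 + (-2 + 29/8) = -13 + 13/8 = -91/8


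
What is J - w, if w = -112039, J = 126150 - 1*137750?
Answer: 100439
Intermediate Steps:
J = -11600 (J = 126150 - 137750 = -11600)
J - w = -11600 - 1*(-112039) = -11600 + 112039 = 100439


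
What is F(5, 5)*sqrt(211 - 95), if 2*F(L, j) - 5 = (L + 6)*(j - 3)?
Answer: 27*sqrt(29) ≈ 145.40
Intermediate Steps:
F(L, j) = 5/2 + (-3 + j)*(6 + L)/2 (F(L, j) = 5/2 + ((L + 6)*(j - 3))/2 = 5/2 + ((6 + L)*(-3 + j))/2 = 5/2 + ((-3 + j)*(6 + L))/2 = 5/2 + (-3 + j)*(6 + L)/2)
F(5, 5)*sqrt(211 - 95) = (-13/2 + 3*5 - 3/2*5 + (1/2)*5*5)*sqrt(211 - 95) = (-13/2 + 15 - 15/2 + 25/2)*sqrt(116) = 27*(2*sqrt(29))/2 = 27*sqrt(29)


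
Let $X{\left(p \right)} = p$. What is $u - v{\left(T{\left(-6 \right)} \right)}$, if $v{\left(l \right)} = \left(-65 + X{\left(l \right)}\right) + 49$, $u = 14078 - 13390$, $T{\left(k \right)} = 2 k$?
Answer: $716$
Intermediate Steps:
$u = 688$ ($u = 14078 - 13390 = 688$)
$v{\left(l \right)} = -16 + l$ ($v{\left(l \right)} = \left(-65 + l\right) + 49 = -16 + l$)
$u - v{\left(T{\left(-6 \right)} \right)} = 688 - \left(-16 + 2 \left(-6\right)\right) = 688 - \left(-16 - 12\right) = 688 - -28 = 688 + 28 = 716$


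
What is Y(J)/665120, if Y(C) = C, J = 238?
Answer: 119/332560 ≈ 0.00035783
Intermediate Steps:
Y(J)/665120 = 238/665120 = 238*(1/665120) = 119/332560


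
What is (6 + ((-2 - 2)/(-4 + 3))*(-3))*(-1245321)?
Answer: 7471926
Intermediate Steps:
(6 + ((-2 - 2)/(-4 + 3))*(-3))*(-1245321) = (6 - 4/(-1)*(-3))*(-1245321) = (6 - 4*(-1)*(-3))*(-1245321) = (6 + 4*(-3))*(-1245321) = (6 - 12)*(-1245321) = -6*(-1245321) = 7471926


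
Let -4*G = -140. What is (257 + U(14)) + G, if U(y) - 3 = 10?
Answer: 305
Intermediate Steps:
G = 35 (G = -¼*(-140) = 35)
U(y) = 13 (U(y) = 3 + 10 = 13)
(257 + U(14)) + G = (257 + 13) + 35 = 270 + 35 = 305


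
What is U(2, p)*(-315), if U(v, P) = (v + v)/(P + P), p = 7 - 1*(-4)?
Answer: -630/11 ≈ -57.273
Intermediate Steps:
p = 11 (p = 7 + 4 = 11)
U(v, P) = v/P (U(v, P) = (2*v)/((2*P)) = (2*v)*(1/(2*P)) = v/P)
U(2, p)*(-315) = (2/11)*(-315) = -630/11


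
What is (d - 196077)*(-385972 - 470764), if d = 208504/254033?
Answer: 42673865979219232/254033 ≈ 1.6799e+11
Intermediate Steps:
d = 208504/254033 (d = 208504*(1/254033) = 208504/254033 ≈ 0.82078)
(d - 196077)*(-385972 - 470764) = (208504/254033 - 196077)*(-385972 - 470764) = -49809820037/254033*(-856736) = 42673865979219232/254033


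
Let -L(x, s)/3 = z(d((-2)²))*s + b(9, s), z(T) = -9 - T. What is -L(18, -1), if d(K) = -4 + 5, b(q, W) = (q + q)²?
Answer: 1002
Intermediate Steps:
b(q, W) = 4*q² (b(q, W) = (2*q)² = 4*q²)
d(K) = 1
L(x, s) = -972 + 30*s (L(x, s) = -3*((-9 - 1*1)*s + 4*9²) = -3*((-9 - 1)*s + 4*81) = -3*(-10*s + 324) = -3*(324 - 10*s) = -972 + 30*s)
-L(18, -1) = -(-972 + 30*(-1)) = -(-972 - 30) = -1*(-1002) = 1002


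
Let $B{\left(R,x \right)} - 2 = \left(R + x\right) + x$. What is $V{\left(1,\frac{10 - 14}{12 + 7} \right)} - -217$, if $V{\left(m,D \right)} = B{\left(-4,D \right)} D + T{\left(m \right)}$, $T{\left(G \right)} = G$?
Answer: $\frac{78882}{361} \approx 218.51$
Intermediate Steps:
$B{\left(R,x \right)} = 2 + R + 2 x$ ($B{\left(R,x \right)} = 2 + \left(\left(R + x\right) + x\right) = 2 + \left(R + 2 x\right) = 2 + R + 2 x$)
$V{\left(m,D \right)} = m + D \left(-2 + 2 D\right)$ ($V{\left(m,D \right)} = \left(2 - 4 + 2 D\right) D + m = \left(-2 + 2 D\right) D + m = D \left(-2 + 2 D\right) + m = m + D \left(-2 + 2 D\right)$)
$V{\left(1,\frac{10 - 14}{12 + 7} \right)} - -217 = \left(1 + 2 \frac{10 - 14}{12 + 7} \left(-1 + \frac{10 - 14}{12 + 7}\right)\right) - -217 = \left(1 + 2 \left(- \frac{4}{19}\right) \left(-1 - \frac{4}{19}\right)\right) + 217 = \left(1 + 2 \left(- \frac{4}{19}\right) \left(- \frac{23}{19}\right)\right) + 217 = \left(1 + \frac{184}{361}\right) + 217 = \frac{545}{361} + 217 = \frac{78882}{361}$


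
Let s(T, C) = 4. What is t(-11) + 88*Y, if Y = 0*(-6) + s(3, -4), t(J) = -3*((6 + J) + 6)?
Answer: 349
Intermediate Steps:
t(J) = -36 - 3*J (t(J) = -3*(12 + J) = -36 - 3*J)
Y = 4 (Y = 0*(-6) + 4 = 0 + 4 = 4)
t(-11) + 88*Y = (-36 - 3*(-11)) + 88*4 = (-36 + 33) + 352 = -3 + 352 = 349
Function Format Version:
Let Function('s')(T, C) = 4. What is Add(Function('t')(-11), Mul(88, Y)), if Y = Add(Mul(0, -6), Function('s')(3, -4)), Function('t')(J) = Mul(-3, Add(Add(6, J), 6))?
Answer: 349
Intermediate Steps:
Function('t')(J) = Add(-36, Mul(-3, J)) (Function('t')(J) = Mul(-3, Add(12, J)) = Add(-36, Mul(-3, J)))
Y = 4 (Y = Add(Mul(0, -6), 4) = Add(0, 4) = 4)
Add(Function('t')(-11), Mul(88, Y)) = Add(Add(-36, Mul(-3, -11)), Mul(88, 4)) = Add(Add(-36, 33), 352) = Add(-3, 352) = 349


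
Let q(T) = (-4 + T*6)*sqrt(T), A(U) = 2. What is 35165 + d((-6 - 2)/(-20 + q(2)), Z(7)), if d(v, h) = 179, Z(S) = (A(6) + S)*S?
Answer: 35344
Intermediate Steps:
q(T) = sqrt(T)*(-4 + 6*T) (q(T) = (-4 + 6*T)*sqrt(T) = sqrt(T)*(-4 + 6*T))
Z(S) = S*(2 + S) (Z(S) = (2 + S)*S = S*(2 + S))
35165 + d((-6 - 2)/(-20 + q(2)), Z(7)) = 35165 + 179 = 35344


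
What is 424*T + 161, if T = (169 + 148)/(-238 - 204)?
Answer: -31623/221 ≈ -143.09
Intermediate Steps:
T = -317/442 (T = 317/(-442) = 317*(-1/442) = -317/442 ≈ -0.71719)
424*T + 161 = 424*(-317/442) + 161 = -67204/221 + 161 = -31623/221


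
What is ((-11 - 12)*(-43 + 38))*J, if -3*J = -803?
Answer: 92345/3 ≈ 30782.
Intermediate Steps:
J = 803/3 (J = -⅓*(-803) = 803/3 ≈ 267.67)
((-11 - 12)*(-43 + 38))*J = ((-11 - 12)*(-43 + 38))*(803/3) = -23*(-5)*(803/3) = 115*(803/3) = 92345/3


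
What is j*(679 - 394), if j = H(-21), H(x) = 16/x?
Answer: -1520/7 ≈ -217.14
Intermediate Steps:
j = -16/21 (j = 16/(-21) = 16*(-1/21) = -16/21 ≈ -0.76190)
j*(679 - 394) = -16*(679 - 394)/21 = -16/21*285 = -1520/7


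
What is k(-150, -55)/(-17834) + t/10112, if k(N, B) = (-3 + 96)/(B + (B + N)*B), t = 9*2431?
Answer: 182413826021/84307738240 ≈ 2.1637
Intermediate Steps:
t = 21879
k(N, B) = 93/(B + B*(B + N))
k(-150, -55)/(-17834) + t/10112 = (93/(-55*(1 - 55 - 150)))/(-17834) + 21879/10112 = (93*(-1/55)/(-204))*(-1/17834) + 21879*(1/10112) = (93*(-1/55)*(-1/204))*(-1/17834) + 21879/10112 = (31/3740)*(-1/17834) + 21879/10112 = -31/66699160 + 21879/10112 = 182413826021/84307738240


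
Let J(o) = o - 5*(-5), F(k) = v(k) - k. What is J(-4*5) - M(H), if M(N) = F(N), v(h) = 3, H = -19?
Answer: -17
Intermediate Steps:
F(k) = 3 - k
M(N) = 3 - N
J(o) = 25 + o (J(o) = o + 25 = 25 + o)
J(-4*5) - M(H) = (25 - 4*5) - (3 - 1*(-19)) = (25 - 20) - (3 + 19) = 5 - 1*22 = 5 - 22 = -17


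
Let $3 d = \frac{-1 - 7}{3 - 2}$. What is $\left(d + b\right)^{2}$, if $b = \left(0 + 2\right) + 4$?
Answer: $\frac{100}{9} \approx 11.111$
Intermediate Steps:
$d = - \frac{8}{3}$ ($d = \frac{\left(-1 - 7\right) \frac{1}{3 - 2}}{3} = \frac{\left(-8\right) 1^{-1}}{3} = \frac{\left(-8\right) 1}{3} = \frac{1}{3} \left(-8\right) = - \frac{8}{3} \approx -2.6667$)
$b = 6$ ($b = 2 + 4 = 6$)
$\left(d + b\right)^{2} = \left(- \frac{8}{3} + 6\right)^{2} = \left(\frac{10}{3}\right)^{2} = \frac{100}{9}$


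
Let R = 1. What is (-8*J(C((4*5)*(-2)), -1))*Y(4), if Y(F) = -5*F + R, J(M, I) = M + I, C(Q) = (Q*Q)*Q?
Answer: -9728152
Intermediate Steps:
C(Q) = Q³ (C(Q) = Q²*Q = Q³)
J(M, I) = I + M
Y(F) = 1 - 5*F (Y(F) = -5*F + 1 = 1 - 5*F)
(-8*J(C((4*5)*(-2)), -1))*Y(4) = (-8*(-1 + ((4*5)*(-2))³))*(1 - 5*4) = (-8*(-1 + (20*(-2))³))*(1 - 20) = -8*(-1 + (-40)³)*(-19) = -8*(-1 - 64000)*(-19) = -8*(-64001)*(-19) = 512008*(-19) = -9728152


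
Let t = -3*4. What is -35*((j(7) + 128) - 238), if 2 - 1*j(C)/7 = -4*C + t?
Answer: -6440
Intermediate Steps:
t = -12
j(C) = 98 + 28*C (j(C) = 14 - 7*(-4*C - 12) = 14 - 7*(-12 - 4*C) = 14 + (84 + 28*C) = 98 + 28*C)
-35*((j(7) + 128) - 238) = -35*(((98 + 28*7) + 128) - 238) = -35*(((98 + 196) + 128) - 238) = -35*((294 + 128) - 238) = -35*(422 - 238) = -35*184 = -6440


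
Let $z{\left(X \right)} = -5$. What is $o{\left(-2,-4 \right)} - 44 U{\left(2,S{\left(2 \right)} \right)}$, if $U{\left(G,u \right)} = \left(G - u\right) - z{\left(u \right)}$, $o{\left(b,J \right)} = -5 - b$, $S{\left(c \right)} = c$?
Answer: $-223$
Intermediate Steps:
$U{\left(G,u \right)} = 5 + G - u$ ($U{\left(G,u \right)} = \left(G - u\right) - -5 = \left(G - u\right) + 5 = 5 + G - u$)
$o{\left(-2,-4 \right)} - 44 U{\left(2,S{\left(2 \right)} \right)} = \left(-5 - -2\right) - 44 \left(5 + 2 - 2\right) = \left(-5 + 2\right) - 44 \left(5 + 2 - 2\right) = -3 - 220 = -223$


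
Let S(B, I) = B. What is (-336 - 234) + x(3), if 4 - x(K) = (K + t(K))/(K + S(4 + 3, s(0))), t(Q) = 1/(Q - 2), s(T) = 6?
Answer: -2832/5 ≈ -566.40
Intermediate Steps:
t(Q) = 1/(-2 + Q)
x(K) = 4 - (K + 1/(-2 + K))/(7 + K) (x(K) = 4 - (K + 1/(-2 + K))/(K + (4 + 3)) = 4 - (K + 1/(-2 + K))/(K + 7) = 4 - (K + 1/(-2 + K))/(7 + K))
(-336 - 234) + x(3) = (-336 - 234) + (-1 + (-2 + 3)*(28 + 3*3))/((-2 + 3)*(7 + 3)) = -570 + (-1 + 1*(28 + 9))/(1*10) = -570 + 1*(⅒)*(-1 + 1*37) = -570 + 1*(⅒)*(-1 + 37) = -570 + 1*(⅒)*36 = -570 + 18/5 = -2832/5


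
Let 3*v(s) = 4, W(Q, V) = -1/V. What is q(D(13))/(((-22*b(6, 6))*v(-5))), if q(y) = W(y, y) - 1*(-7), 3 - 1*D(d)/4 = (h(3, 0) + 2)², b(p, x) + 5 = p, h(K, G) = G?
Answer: -87/352 ≈ -0.24716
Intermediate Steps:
v(s) = 4/3 (v(s) = (⅓)*4 = 4/3)
b(p, x) = -5 + p
D(d) = -4 (D(d) = 12 - 4*(0 + 2)² = 12 - 4*2² = 12 - 4*4 = 12 - 16 = -4)
q(y) = 7 - 1/y (q(y) = -1/y - 1*(-7) = -1/y + 7 = 7 - 1/y)
q(D(13))/(((-22*b(6, 6))*v(-5))) = (7 - 1/(-4))/((-22*(-5 + 6)*(4/3))) = (7 - 1*(-¼))/((-22*1*(4/3))) = (7 + ¼)/((-22*4/3)) = 29/(4*(-88/3)) = (29/4)*(-3/88) = -87/352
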